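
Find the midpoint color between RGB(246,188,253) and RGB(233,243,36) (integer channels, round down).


Midpoint: each channel = ⌊(C₁+C₂)/2⌋
R: ⌊(246+233)/2⌋ = 239
G: ⌊(188+243)/2⌋ = 215
B: ⌊(253+36)/2⌋ = 144
= RGB(239, 215, 144)


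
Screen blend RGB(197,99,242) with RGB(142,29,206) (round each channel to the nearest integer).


Screen: C = 255 - (255-A)×(255-B)/255, rounded to nearest integer
R: 255 - (255-197)×(255-142)/255 = 255 - 6554/255 ≈ 255 - 25.702 = 229.298 → 229
G: 255 - (255-99)×(255-29)/255 = 255 - 35256/255 ≈ 255 - 138.259 = 116.741 → 117
B: 255 - (255-242)×(255-206)/255 = 255 - 637/255 ≈ 255 - 2.498 = 252.502 → 253
= RGB(229, 117, 253)


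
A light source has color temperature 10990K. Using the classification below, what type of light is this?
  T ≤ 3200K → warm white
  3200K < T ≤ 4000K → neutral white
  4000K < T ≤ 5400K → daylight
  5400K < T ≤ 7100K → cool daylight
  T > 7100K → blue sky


Temperature: 10990K
10990K > 7100K → blue sky
Classification: blue sky


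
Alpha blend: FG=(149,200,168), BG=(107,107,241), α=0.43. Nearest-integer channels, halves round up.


C = α×F + (1-α)×B, with 1-α = 0.57
R: 0.43×149 + 0.57×107 = 64.07 + 60.99 = 125.06 → 125
G: 0.43×200 + 0.57×107 = 86.00 + 60.99 = 146.99 → 147
B: 0.43×168 + 0.57×241 = 72.24 + 137.37 = 209.61 → 210
= RGB(125, 147, 210)


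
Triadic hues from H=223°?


Triadic: equally spaced at 120° intervals
H1 = 223°
H2 = (223 + 120) mod 360 = 343°
H3 = (223 + 240) mod 360 = 103°
Triadic = 223°, 343°, 103°


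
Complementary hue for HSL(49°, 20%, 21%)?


Complement = opposite side of color wheel = hue + 180°
H' = (49 + 180) mod 360 = 229°
S and L unchanged.
= HSL(229°, 20%, 21%)


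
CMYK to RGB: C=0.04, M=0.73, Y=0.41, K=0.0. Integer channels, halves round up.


R = 255 × (1-C) × (1-K) = 255 × 0.96 × 1.00 = 244.8 → 245
G = 255 × (1-M) × (1-K) = 255 × 0.27 × 1.00 = 68.85 → 69
B = 255 × (1-Y) × (1-K) = 255 × 0.59 × 1.00 = 150.45 → 150
= RGB(245, 69, 150)


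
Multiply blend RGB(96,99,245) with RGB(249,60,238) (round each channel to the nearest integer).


Multiply: C = A×B/255, rounded to nearest integer
R: 96×249/255 = 23904/255 ≈ 93.741 → 94
G: 99×60/255 = 5940/255 ≈ 23.294 → 23
B: 245×238/255 = 58310/255 ≈ 228.667 → 229
= RGB(94, 23, 229)


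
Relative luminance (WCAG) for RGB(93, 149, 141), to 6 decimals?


Linearize each channel (sRGB transfer function): c = v/255; c_lin = c/12.92 if c ≤ 0.04045, else ((c+0.055)/1.055)^2.4
  R: 93/255 ≈ 0.364706 > 0.04045 → ((0.364706+0.055)/1.055)^2.4 ≈ 0.109462
  G: 149/255 ≈ 0.584314 > 0.04045 → ((0.584314+0.055)/1.055)^2.4 ≈ 0.300544
  B: 141/255 ≈ 0.552941 > 0.04045 → ((0.552941+0.055)/1.055)^2.4 ≈ 0.266356
R_lin = 0.109462, G_lin = 0.300544, B_lin = 0.266356
L = 0.2126×R + 0.7152×G + 0.0722×B
L = 0.2126×0.109462 + 0.7152×0.300544 + 0.0722×0.266356
L ≈ 0.257451


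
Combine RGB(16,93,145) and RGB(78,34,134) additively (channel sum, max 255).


Additive: each channel = min(255, C₁+C₂)
R: 16+78 = 94 → 94
G: 93+34 = 127 → 127
B: 145+134 = 279 → 255
= RGB(94, 127, 255)


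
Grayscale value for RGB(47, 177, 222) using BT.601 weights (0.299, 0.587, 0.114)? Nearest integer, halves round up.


Gray = 0.299×R + 0.587×G + 0.114×B
Gray = 0.299×47 + 0.587×177 + 0.114×222
Gray = 14.053 + 103.899 + 25.308
Gray = 143.260 → round half up → 143
Gray = 143


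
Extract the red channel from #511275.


Color: #511275
R = 51 = 81
G = 12 = 18
B = 75 = 117
Red = 81


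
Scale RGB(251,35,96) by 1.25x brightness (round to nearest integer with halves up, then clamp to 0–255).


Multiply each channel by 1.25, round half up, clamp to [0, 255]
R: 251×1.25 = 313.75 → round → 314 → clamp → 255
G: 35×1.25 = 43.75 → round → 44
B: 96×1.25 = 120
= RGB(255, 44, 120)


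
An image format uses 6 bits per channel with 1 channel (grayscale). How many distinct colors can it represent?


Total bits = 6 bits/channel × 1 channels = 6 bits
Distinct colors = 2^6
= 64 colors


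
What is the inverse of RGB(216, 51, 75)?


Invert: (255-R, 255-G, 255-B)
R: 255-216 = 39
G: 255-51 = 204
B: 255-75 = 180
= RGB(39, 204, 180)


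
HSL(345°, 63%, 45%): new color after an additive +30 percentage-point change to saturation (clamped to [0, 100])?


Original S = 63%
Adjustment = +30 percentage points
New S = 63 + (30) = 93
Clamp to [0, 100] → 93
= HSL(345°, 93%, 45%)


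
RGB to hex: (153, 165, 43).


R = 153 → 99 (hex)
G = 165 → A5 (hex)
B = 43 → 2B (hex)
Hex = #99A52B


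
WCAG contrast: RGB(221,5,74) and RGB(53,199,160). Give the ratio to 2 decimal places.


Linearize each sRGB channel c=v/255: c/12.92 if c ≤ 0.04045 else ((c+0.055)/1.055)^2.4
L = 0.2126×R_lin + 0.7152×G_lin + 0.0722×B_lin
Color 1 (221,5,74):
  R=221: 221/255≈0.8667 > 0.04045 → ((0.8667+0.055)/1.055)^2.4 ≈ 0.72306
  G=5: 5/255≈0.0196 ≤ 0.04045 → 0.0196/12.92 ≈ 0.00152
  B=74: 74/255≈0.2902 > 0.04045 → ((0.2902+0.055)/1.055)^2.4 ≈ 0.06848
  L1 = 0.2126×0.72306 + 0.7152×0.00152 + 0.0722×0.06848 ≈ 0.15975
Color 2 (53,199,160):
  R=53: 53/255≈0.2078 > 0.04045 → ((0.2078+0.055)/1.055)^2.4 ≈ 0.03560
  G=199: 199/255≈0.7804 > 0.04045 → ((0.7804+0.055)/1.055)^2.4 ≈ 0.57112
  B=160: 160/255≈0.6275 > 0.04045 → ((0.6275+0.055)/1.055)^2.4 ≈ 0.35153
  L2 = 0.2126×0.03560 + 0.7152×0.57112 + 0.0722×0.35153 ≈ 0.44142
Lighter = 0.44142, Darker = 0.15975
Ratio = (L_lighter + 0.05) / (L_darker + 0.05)
Ratio = (0.44142 + 0.05) / (0.15975 + 0.05) = 0.49142 / 0.20975 ≈ 2.3429
Ratio ≈ 2.34:1


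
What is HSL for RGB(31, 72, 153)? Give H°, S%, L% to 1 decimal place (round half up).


Normalize: R'=31/255≈0.1216, G'=72/255≈0.2824, B'=153/255≈0.6000
Max=153/255, Min=31/255, Δ=Max-Min=122/255
L = (Max+Min)/2 = (153+31)/510 = 184/510 = 0.36078… → L = 36.1%
L ≤ 0.5 → S = Δ/(Max+Min) = 122/(153+31) = 122/184 = 0.66304… → S = 66.3%
(the 1/255 factors cancel in S and H, so raw channel differences can be used)
Max is B' → H = 60 × ((R-G)/Δ + 4) = 60 × ((31-72)/122 + 4)
  -41/122 + 4 = -0.3360… + 4 = 3.6639…
  H = 60 × 3.6639… = 219.836…° → H = 219.8°
= HSL(219.8°, 66.3%, 36.1%)


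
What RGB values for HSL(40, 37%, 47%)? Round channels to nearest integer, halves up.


H=40°, S=0.37, L=0.47
C = (1-|2L-1|)×S = (1-|-0.06|)×0.37 = 0.3478
H' = H/60 = 40/60 ≈ 0.6667; X = C×(1-|H' mod 2 - 1|) ≈ 0.2319
m = L - C/2 = 0.47 - 0.1739 = 0.2961
Sector ⌊H'⌋ = 0 → (R',G',B') = (0.3478, ≈0.2319, 0.0)
RGB = ((R'+m)×255, (G'+m)×255, (B'+m)×255) = (164.1945, 134.6315, 75.5055)
Round half up → RGB(164, 135, 76)


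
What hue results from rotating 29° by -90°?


New hue = (H + rotation) mod 360
New hue = (29 -90) mod 360
= -61 mod 360
= 299°


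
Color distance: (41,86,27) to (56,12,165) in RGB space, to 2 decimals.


d = √[(R₁-R₂)² + (G₁-G₂)² + (B₁-B₂)²]
d = √[(41-56)² + (86-12)² + (27-165)²]
d = √[225 + 5476 + 19044]
d = √24745
d ≈ 157.31


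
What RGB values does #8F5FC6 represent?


8F → 143 (R)
5F → 95 (G)
C6 → 198 (B)
= RGB(143, 95, 198)


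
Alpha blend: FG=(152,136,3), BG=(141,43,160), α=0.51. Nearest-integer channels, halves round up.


C = α×F + (1-α)×B, with 1-α = 0.49
R: 0.51×152 + 0.49×141 = 77.52 + 69.09 = 146.61 → 147
G: 0.51×136 + 0.49×43 = 69.36 + 21.07 = 90.43 → 90
B: 0.51×3 + 0.49×160 = 1.53 + 78.40 = 79.93 → 80
= RGB(147, 90, 80)


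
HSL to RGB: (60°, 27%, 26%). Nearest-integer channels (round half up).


H=60°, S=0.27, L=0.26
C = (1-|2L-1|)×S = (1-|-0.48|)×0.27 = 0.1404
H' = H/60 = 60/60 ≈ 1.0000; X = C×(1-|H' mod 2 - 1|) = 0.1404
m = L - C/2 = 0.26 - 0.0702 = 0.1898
Sector ⌊H'⌋ = 1 → (R',G',B') = (0.1404, 0.1404, 0.0)
RGB = ((R'+m)×255, (G'+m)×255, (B'+m)×255) = (84.201, 84.201, 48.399)
Round half up → RGB(84, 84, 48)


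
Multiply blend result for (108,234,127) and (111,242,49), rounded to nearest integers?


Multiply: C = A×B/255, rounded to nearest integer
R: 108×111/255 = 11988/255 ≈ 47.012 → 47
G: 234×242/255 = 56628/255 ≈ 222.071 → 222
B: 127×49/255 = 6223/255 ≈ 24.404 → 24
= RGB(47, 222, 24)


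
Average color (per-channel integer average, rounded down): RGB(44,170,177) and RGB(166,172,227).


Midpoint: each channel = ⌊(C₁+C₂)/2⌋
R: ⌊(44+166)/2⌋ = 105
G: ⌊(170+172)/2⌋ = 171
B: ⌊(177+227)/2⌋ = 202
= RGB(105, 171, 202)


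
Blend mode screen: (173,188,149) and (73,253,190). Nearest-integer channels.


Screen: C = 255 - (255-A)×(255-B)/255, rounded to nearest integer
R: 255 - (255-173)×(255-73)/255 = 255 - 14924/255 ≈ 255 - 58.525 = 196.475 → 196
G: 255 - (255-188)×(255-253)/255 = 255 - 134/255 ≈ 255 - 0.525 = 254.475 → 254
B: 255 - (255-149)×(255-190)/255 = 255 - 6890/255 ≈ 255 - 27.020 = 227.980 → 228
= RGB(196, 254, 228)


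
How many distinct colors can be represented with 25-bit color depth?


Colors = 2^bits = 2^25
= 33,554,432 colors


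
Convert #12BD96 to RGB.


12 → 18 (R)
BD → 189 (G)
96 → 150 (B)
= RGB(18, 189, 150)


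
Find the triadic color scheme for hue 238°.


Triadic: equally spaced at 120° intervals
H1 = 238°
H2 = (238 + 120) mod 360 = 358°
H3 = (238 + 240) mod 360 = 118°
Triadic = 238°, 358°, 118°


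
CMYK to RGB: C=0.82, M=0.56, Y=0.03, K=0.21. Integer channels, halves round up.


R = 255 × (1-C) × (1-K) = 255 × 0.18 × 0.79 = 36.261 → 36
G = 255 × (1-M) × (1-K) = 255 × 0.44 × 0.79 = 88.638 → 89
B = 255 × (1-Y) × (1-K) = 255 × 0.97 × 0.79 = 195.4065 → 195
= RGB(36, 89, 195)


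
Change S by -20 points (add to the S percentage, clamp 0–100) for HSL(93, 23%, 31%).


Original S = 23%
Adjustment = -20 percentage points
New S = 23 + (-20) = 3
Clamp to [0, 100] → 3
= HSL(93°, 3%, 31%)


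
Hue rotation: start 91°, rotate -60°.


New hue = (H + rotation) mod 360
New hue = (91 -60) mod 360
= 31 mod 360
= 31°


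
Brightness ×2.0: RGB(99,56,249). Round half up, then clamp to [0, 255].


Multiply each channel by 2.0, round half up, clamp to [0, 255]
R: 99×2.0 = 198
G: 56×2.0 = 112
B: 249×2.0 = 498 → clamp → 255
= RGB(198, 112, 255)


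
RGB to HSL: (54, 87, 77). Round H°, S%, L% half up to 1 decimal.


Normalize: R'=54/255≈0.2118, G'=87/255≈0.3412, B'=77/255≈0.3020
Max=87/255, Min=54/255, Δ=Max-Min=33/255
L = (Max+Min)/2 = (87+54)/510 = 141/510 = 0.27647… → L = 27.6%
L ≤ 0.5 → S = Δ/(Max+Min) = 33/(87+54) = 33/141 = 0.23404… → S = 23.4%
(the 1/255 factors cancel in S and H, so raw channel differences can be used)
Max is G' → H = 60 × ((B-R)/Δ + 2) = 60 × ((77-54)/33 + 2)
  23/33 + 2 = 0.6969… + 2 = 2.6969…
  H = 60 × 2.6969… = 161.818…° → H = 161.8°
= HSL(161.8°, 23.4%, 27.6%)


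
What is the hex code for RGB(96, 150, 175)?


R = 96 → 60 (hex)
G = 150 → 96 (hex)
B = 175 → AF (hex)
Hex = #6096AF


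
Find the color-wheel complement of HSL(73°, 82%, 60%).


Complement = opposite side of color wheel = hue + 180°
H' = (73 + 180) mod 360 = 253°
S and L unchanged.
= HSL(253°, 82%, 60%)


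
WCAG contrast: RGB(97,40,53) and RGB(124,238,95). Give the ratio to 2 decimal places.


Linearize each sRGB channel c=v/255: c/12.92 if c ≤ 0.04045 else ((c+0.055)/1.055)^2.4
L = 0.2126×R_lin + 0.7152×G_lin + 0.0722×B_lin
Color 1 (97,40,53):
  R=97: 97/255≈0.3804 > 0.04045 → ((0.3804+0.055)/1.055)^2.4 ≈ 0.11954
  G=40: 40/255≈0.1569 > 0.04045 → ((0.1569+0.055)/1.055)^2.4 ≈ 0.02122
  B=53: 53/255≈0.2078 > 0.04045 → ((0.2078+0.055)/1.055)^2.4 ≈ 0.03560
  L1 = 0.2126×0.11954 + 0.7152×0.02122 + 0.0722×0.03560 ≈ 0.04316
Color 2 (124,238,95):
  R=124: 124/255≈0.4863 > 0.04045 → ((0.4863+0.055)/1.055)^2.4 ≈ 0.20156
  G=238: 238/255≈0.9333 > 0.04045 → ((0.9333+0.055)/1.055)^2.4 ≈ 0.85499
  B=95: 95/255≈0.3725 > 0.04045 → ((0.3725+0.055)/1.055)^2.4 ≈ 0.11444
  L2 = 0.2126×0.20156 + 0.7152×0.85499 + 0.0722×0.11444 ≈ 0.66260
Lighter = 0.66260, Darker = 0.04316
Ratio = (L_lighter + 0.05) / (L_darker + 0.05)
Ratio = (0.66260 + 0.05) / (0.04316 + 0.05) = 0.71260 / 0.09316 ≈ 7.6492
Ratio ≈ 7.65:1


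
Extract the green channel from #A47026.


Color: #A47026
R = A4 = 164
G = 70 = 112
B = 26 = 38
Green = 112


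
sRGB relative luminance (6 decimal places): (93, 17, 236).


Linearize each channel (sRGB transfer function): c = v/255; c_lin = c/12.92 if c ≤ 0.04045, else ((c+0.055)/1.055)^2.4
  R: 93/255 ≈ 0.364706 > 0.04045 → ((0.364706+0.055)/1.055)^2.4 ≈ 0.109462
  G: 17/255 ≈ 0.066667 > 0.04045 → ((0.066667+0.055)/1.055)^2.4 ≈ 0.005605
  B: 236/255 ≈ 0.925490 > 0.04045 → ((0.925490+0.055)/1.055)^2.4 ≈ 0.838799
R_lin = 0.109462, G_lin = 0.005605, B_lin = 0.838799
L = 0.2126×R + 0.7152×G + 0.0722×B
L = 0.2126×0.109462 + 0.7152×0.005605 + 0.0722×0.838799
L ≈ 0.087842


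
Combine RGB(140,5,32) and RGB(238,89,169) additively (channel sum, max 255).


Additive: each channel = min(255, C₁+C₂)
R: 140+238 = 378 → 255
G: 5+89 = 94 → 94
B: 32+169 = 201 → 201
= RGB(255, 94, 201)


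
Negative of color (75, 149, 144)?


Invert: (255-R, 255-G, 255-B)
R: 255-75 = 180
G: 255-149 = 106
B: 255-144 = 111
= RGB(180, 106, 111)


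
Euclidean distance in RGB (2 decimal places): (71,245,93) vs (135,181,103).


d = √[(R₁-R₂)² + (G₁-G₂)² + (B₁-B₂)²]
d = √[(71-135)² + (245-181)² + (93-103)²]
d = √[4096 + 4096 + 100]
d = √8292
d ≈ 91.06


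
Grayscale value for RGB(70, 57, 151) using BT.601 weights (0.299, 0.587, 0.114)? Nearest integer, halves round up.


Gray = 0.299×R + 0.587×G + 0.114×B
Gray = 0.299×70 + 0.587×57 + 0.114×151
Gray = 20.930 + 33.459 + 17.214
Gray = 71.603 → round half up → 72
Gray = 72


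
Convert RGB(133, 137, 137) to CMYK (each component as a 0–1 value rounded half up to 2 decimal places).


R'=133/255≈0.5216, G'=137/255≈0.5373, B'=137/255≈0.5373
K = 1 - max(R',G',B') = 1 - 137/255 = 118/255 = 0.46274… → 0.46
(1-R'-K)/(1-K) simplifies to (max-R)/max with max = 137:
C = (137-133)/137 = 4/137 = 0.02919… → 0.03
M = (137-137)/137 = 0/137 = 0 → 0.00
Y = (137-137)/137 = 0/137 = 0 → 0.00
= CMYK(0.03, 0.00, 0.00, 0.46)


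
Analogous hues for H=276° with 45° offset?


Base hue: 276°
Left analog: (276 - 45) mod 360 = 231°
Right analog: (276 + 45) mod 360 = 321°
Analogous hues = 231° and 321°


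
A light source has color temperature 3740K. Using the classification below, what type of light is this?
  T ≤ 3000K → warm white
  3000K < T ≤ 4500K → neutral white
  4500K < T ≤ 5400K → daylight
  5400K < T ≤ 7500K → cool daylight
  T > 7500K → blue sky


Temperature: 3740K
3000K < 3740K ≤ 4500K → neutral white
Classification: neutral white


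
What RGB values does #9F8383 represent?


9F → 159 (R)
83 → 131 (G)
83 → 131 (B)
= RGB(159, 131, 131)


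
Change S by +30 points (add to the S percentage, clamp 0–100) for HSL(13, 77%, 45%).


Original S = 77%
Adjustment = +30 percentage points
New S = 77 + (30) = 107
Clamp to [0, 100] → 100
= HSL(13°, 100%, 45%)


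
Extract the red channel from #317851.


Color: #317851
R = 31 = 49
G = 78 = 120
B = 51 = 81
Red = 49


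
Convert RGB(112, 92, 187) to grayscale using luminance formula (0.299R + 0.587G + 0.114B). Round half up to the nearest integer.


Gray = 0.299×R + 0.587×G + 0.114×B
Gray = 0.299×112 + 0.587×92 + 0.114×187
Gray = 33.488 + 54.004 + 21.318
Gray = 108.810 → round half up → 109
Gray = 109


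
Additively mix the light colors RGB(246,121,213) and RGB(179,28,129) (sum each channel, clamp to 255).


Additive: each channel = min(255, C₁+C₂)
R: 246+179 = 425 → 255
G: 121+28 = 149 → 149
B: 213+129 = 342 → 255
= RGB(255, 149, 255)


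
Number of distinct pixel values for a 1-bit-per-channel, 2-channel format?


Total bits = 1 bits/channel × 2 channels = 2 bits
Distinct pixel values = 2^2
= 4 pixel values


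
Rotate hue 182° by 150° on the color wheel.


New hue = (H + rotation) mod 360
New hue = (182 + 150) mod 360
= 332 mod 360
= 332°


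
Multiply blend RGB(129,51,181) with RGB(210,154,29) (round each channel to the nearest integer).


Multiply: C = A×B/255, rounded to nearest integer
R: 129×210/255 = 27090/255 ≈ 106.235 → 106
G: 51×154/255 = 7854/255 ≈ 30.800 → 31
B: 181×29/255 = 5249/255 ≈ 20.584 → 21
= RGB(106, 31, 21)


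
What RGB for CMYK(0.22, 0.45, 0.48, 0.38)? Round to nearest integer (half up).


R = 255 × (1-C) × (1-K) = 255 × 0.78 × 0.62 = 123.318 → 123
G = 255 × (1-M) × (1-K) = 255 × 0.55 × 0.62 = 86.955 → 87
B = 255 × (1-Y) × (1-K) = 255 × 0.52 × 0.62 = 82.212 → 82
= RGB(123, 87, 82)


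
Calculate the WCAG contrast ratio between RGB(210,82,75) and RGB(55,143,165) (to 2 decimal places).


Linearize each sRGB channel c=v/255: c/12.92 if c ≤ 0.04045 else ((c+0.055)/1.055)^2.4
L = 0.2126×R_lin + 0.7152×G_lin + 0.0722×B_lin
Color 1 (210,82,75):
  R=210: 210/255≈0.8235 > 0.04045 → ((0.8235+0.055)/1.055)^2.4 ≈ 0.64448
  G=82: 82/255≈0.3216 > 0.04045 → ((0.3216+0.055)/1.055)^2.4 ≈ 0.08438
  B=75: 75/255≈0.2941 > 0.04045 → ((0.2941+0.055)/1.055)^2.4 ≈ 0.07036
  L1 = 0.2126×0.64448 + 0.7152×0.08438 + 0.0722×0.07036 ≈ 0.20244
Color 2 (55,143,165):
  R=55: 55/255≈0.2157 > 0.04045 → ((0.2157+0.055)/1.055)^2.4 ≈ 0.03820
  G=143: 143/255≈0.5608 > 0.04045 → ((0.5608+0.055)/1.055)^2.4 ≈ 0.27468
  B=165: 165/255≈0.6471 > 0.04045 → ((0.6471+0.055)/1.055)^2.4 ≈ 0.37626
  L2 = 0.2126×0.03820 + 0.7152×0.27468 + 0.0722×0.37626 ≈ 0.23174
Lighter = 0.23174, Darker = 0.20244
Ratio = (L_lighter + 0.05) / (L_darker + 0.05)
Ratio = (0.23174 + 0.05) / (0.20244 + 0.05) = 0.28174 / 0.25244 ≈ 1.1160
Ratio ≈ 1.12:1


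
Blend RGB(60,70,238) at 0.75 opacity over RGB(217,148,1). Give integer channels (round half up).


C = α×F + (1-α)×B, with 1-α = 0.25
R: 0.75×60 + 0.25×217 = 45.00 + 54.25 = 99.25 → 99
G: 0.75×70 + 0.25×148 = 52.50 + 37.00 = 89.50 → 90
B: 0.75×238 + 0.25×1 = 178.50 + 0.25 = 178.75 → 179
= RGB(99, 90, 179)


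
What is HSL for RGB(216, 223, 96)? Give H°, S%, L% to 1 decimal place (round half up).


Normalize: R'=216/255≈0.8471, G'=223/255≈0.8745, B'=96/255≈0.3765
Max=223/255, Min=96/255, Δ=Max-Min=127/255
L = (Max+Min)/2 = (223+96)/510 = 319/510 = 0.62549… → L = 62.5%
L > 0.5 → S = Δ/(2-Max-Min) = 127/(510-223-96) = 127/191 = 0.66492… → S = 66.5%
(the 1/255 factors cancel in S and H, so raw channel differences can be used)
Max is G' → H = 60 × ((B-R)/Δ + 2) = 60 × ((96-216)/127 + 2)
  -120/127 + 2 = -0.9448… + 2 = 1.0551…
  H = 60 × 1.0551… = 63.307…° → H = 63.3°
= HSL(63.3°, 66.5%, 62.5%)


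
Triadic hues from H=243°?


Triadic: equally spaced at 120° intervals
H1 = 243°
H2 = (243 + 120) mod 360 = 3°
H3 = (243 + 240) mod 360 = 123°
Triadic = 243°, 3°, 123°


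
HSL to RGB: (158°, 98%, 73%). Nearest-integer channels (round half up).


H=158°, S=0.98, L=0.73
C = (1-|2L-1|)×S = (1-|0.46|)×0.98 = 0.5292
H' = H/60 = 158/60 ≈ 2.6333; X = C×(1-|H' mod 2 - 1|) = 0.33516
m = L - C/2 = 0.73 - 0.2646 = 0.4654
Sector ⌊H'⌋ = 2 → (R',G',B') = (0.0, 0.5292, 0.33516)
RGB = ((R'+m)×255, (G'+m)×255, (B'+m)×255) = (118.677, 253.623, 204.1428)
Round half up → RGB(119, 254, 204)


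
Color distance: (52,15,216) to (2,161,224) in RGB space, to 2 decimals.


d = √[(R₁-R₂)² + (G₁-G₂)² + (B₁-B₂)²]
d = √[(52-2)² + (15-161)² + (216-224)²]
d = √[2500 + 21316 + 64]
d = √23880
d ≈ 154.53


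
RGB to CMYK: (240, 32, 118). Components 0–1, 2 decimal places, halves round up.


R'=240/255≈0.9412, G'=32/255≈0.1255, B'=118/255≈0.4627
K = 1 - max(R',G',B') = 1 - 240/255 = 15/255 = 0.05882… → 0.06
(1-R'-K)/(1-K) simplifies to (max-R)/max with max = 240:
C = (240-240)/240 = 0/240 = 0 → 0.00
M = (240-32)/240 = 208/240 = 0.86666… → 0.87
Y = (240-118)/240 = 122/240 = 0.50833… → 0.51
= CMYK(0.00, 0.87, 0.51, 0.06)


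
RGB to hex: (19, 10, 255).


R = 19 → 13 (hex)
G = 10 → 0A (hex)
B = 255 → FF (hex)
Hex = #130AFF


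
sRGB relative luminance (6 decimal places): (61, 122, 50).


Linearize each channel (sRGB transfer function): c = v/255; c_lin = c/12.92 if c ≤ 0.04045, else ((c+0.055)/1.055)^2.4
  R: 61/255 ≈ 0.239216 > 0.04045 → ((0.239216+0.055)/1.055)^2.4 ≈ 0.046665
  G: 122/255 ≈ 0.478431 > 0.04045 → ((0.478431+0.055)/1.055)^2.4 ≈ 0.194618
  B: 50/255 ≈ 0.196078 > 0.04045 → ((0.196078+0.055)/1.055)^2.4 ≈ 0.031896
R_lin = 0.046665, G_lin = 0.194618, B_lin = 0.031896
L = 0.2126×R + 0.7152×G + 0.0722×B
L = 0.2126×0.046665 + 0.7152×0.194618 + 0.0722×0.031896
L ≈ 0.151415


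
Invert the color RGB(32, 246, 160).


Invert: (255-R, 255-G, 255-B)
R: 255-32 = 223
G: 255-246 = 9
B: 255-160 = 95
= RGB(223, 9, 95)


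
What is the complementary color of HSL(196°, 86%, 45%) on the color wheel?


Complement = opposite side of color wheel = hue + 180°
H' = (196 + 180) mod 360 = 16°
S and L unchanged.
= HSL(16°, 86%, 45%)


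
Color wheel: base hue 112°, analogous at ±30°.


Base hue: 112°
Left analog: (112 - 30) mod 360 = 82°
Right analog: (112 + 30) mod 360 = 142°
Analogous hues = 82° and 142°


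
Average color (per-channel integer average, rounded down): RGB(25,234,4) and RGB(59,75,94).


Midpoint: each channel = ⌊(C₁+C₂)/2⌋
R: ⌊(25+59)/2⌋ = 42
G: ⌊(234+75)/2⌋ = 154
B: ⌊(4+94)/2⌋ = 49
= RGB(42, 154, 49)


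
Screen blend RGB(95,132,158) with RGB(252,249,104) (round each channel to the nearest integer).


Screen: C = 255 - (255-A)×(255-B)/255, rounded to nearest integer
R: 255 - (255-95)×(255-252)/255 = 255 - 480/255 ≈ 255 - 1.882 = 253.118 → 253
G: 255 - (255-132)×(255-249)/255 = 255 - 738/255 ≈ 255 - 2.894 = 252.106 → 252
B: 255 - (255-158)×(255-104)/255 = 255 - 14647/255 ≈ 255 - 57.439 = 197.561 → 198
= RGB(253, 252, 198)


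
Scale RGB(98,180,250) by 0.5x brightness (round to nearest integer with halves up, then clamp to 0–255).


Multiply each channel by 0.5, round half up, clamp to [0, 255]
R: 98×0.5 = 49
G: 180×0.5 = 90
B: 250×0.5 = 125
= RGB(49, 90, 125)


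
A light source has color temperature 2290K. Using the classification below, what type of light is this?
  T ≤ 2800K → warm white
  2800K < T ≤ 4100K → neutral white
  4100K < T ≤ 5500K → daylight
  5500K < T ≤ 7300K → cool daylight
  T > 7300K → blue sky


Temperature: 2290K
2290K ≤ 2800K → warm white
Classification: warm white


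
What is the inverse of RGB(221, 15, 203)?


Invert: (255-R, 255-G, 255-B)
R: 255-221 = 34
G: 255-15 = 240
B: 255-203 = 52
= RGB(34, 240, 52)


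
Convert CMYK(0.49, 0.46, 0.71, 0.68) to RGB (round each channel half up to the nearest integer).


R = 255 × (1-C) × (1-K) = 255 × 0.51 × 0.32 = 41.616 → 42
G = 255 × (1-M) × (1-K) = 255 × 0.54 × 0.32 = 44.064 → 44
B = 255 × (1-Y) × (1-K) = 255 × 0.29 × 0.32 = 23.664 → 24
= RGB(42, 44, 24)


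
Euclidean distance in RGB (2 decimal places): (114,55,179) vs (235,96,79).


d = √[(R₁-R₂)² + (G₁-G₂)² + (B₁-B₂)²]
d = √[(114-235)² + (55-96)² + (179-79)²]
d = √[14641 + 1681 + 10000]
d = √26322
d ≈ 162.24


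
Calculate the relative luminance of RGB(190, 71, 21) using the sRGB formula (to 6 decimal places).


Linearize each channel (sRGB transfer function): c = v/255; c_lin = c/12.92 if c ≤ 0.04045, else ((c+0.055)/1.055)^2.4
  R: 190/255 ≈ 0.745098 > 0.04045 → ((0.745098+0.055)/1.055)^2.4 ≈ 0.514918
  G: 71/255 ≈ 0.278431 > 0.04045 → ((0.278431+0.055)/1.055)^2.4 ≈ 0.063010
  B: 21/255 ≈ 0.082353 > 0.04045 → ((0.082353+0.055)/1.055)^2.4 ≈ 0.007499
R_lin = 0.514918, G_lin = 0.063010, B_lin = 0.007499
L = 0.2126×R + 0.7152×G + 0.0722×B
L = 0.2126×0.514918 + 0.7152×0.063010 + 0.0722×0.007499
L ≈ 0.155078


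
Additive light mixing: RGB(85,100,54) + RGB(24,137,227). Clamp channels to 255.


Additive: each channel = min(255, C₁+C₂)
R: 85+24 = 109 → 109
G: 100+137 = 237 → 237
B: 54+227 = 281 → 255
= RGB(109, 237, 255)


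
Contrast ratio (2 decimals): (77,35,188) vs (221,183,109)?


Linearize each sRGB channel c=v/255: c/12.92 if c ≤ 0.04045 else ((c+0.055)/1.055)^2.4
L = 0.2126×R_lin + 0.7152×G_lin + 0.0722×B_lin
Color 1 (77,35,188):
  R=77: 77/255≈0.3020 > 0.04045 → ((0.3020+0.055)/1.055)^2.4 ≈ 0.07421
  G=35: 35/255≈0.1373 > 0.04045 → ((0.1373+0.055)/1.055)^2.4 ≈ 0.01681
  B=188: 188/255≈0.7373 > 0.04045 → ((0.7373+0.055)/1.055)^2.4 ≈ 0.50289
  L1 = 0.2126×0.07421 + 0.7152×0.01681 + 0.0722×0.50289 ≈ 0.06411
Color 2 (221,183,109):
  R=221: 221/255≈0.8667 > 0.04045 → ((0.8667+0.055)/1.055)^2.4 ≈ 0.72306
  G=183: 183/255≈0.7176 > 0.04045 → ((0.7176+0.055)/1.055)^2.4 ≈ 0.47353
  B=109: 109/255≈0.4275 > 0.04045 → ((0.4275+0.055)/1.055)^2.4 ≈ 0.15293
  L2 = 0.2126×0.72306 + 0.7152×0.47353 + 0.0722×0.15293 ≈ 0.50343
Lighter = 0.50343, Darker = 0.06411
Ratio = (L_lighter + 0.05) / (L_darker + 0.05)
Ratio = (0.50343 + 0.05) / (0.06411 + 0.05) = 0.55343 / 0.11411 ≈ 4.8501
Ratio ≈ 4.85:1


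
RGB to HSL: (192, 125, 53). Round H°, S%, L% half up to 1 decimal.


Normalize: R'=192/255≈0.7529, G'=125/255≈0.4902, B'=53/255≈0.2078
Max=192/255, Min=53/255, Δ=Max-Min=139/255
L = (Max+Min)/2 = (192+53)/510 = 245/510 = 0.48039… → L = 48.0%
L ≤ 0.5 → S = Δ/(Max+Min) = 139/(192+53) = 139/245 = 0.56734… → S = 56.7%
(the 1/255 factors cancel in S and H, so raw channel differences can be used)
Max is R' → H = 60 × (((G-B)/Δ) mod 6) = 60 × (((125-53)/139) mod 6)
  72/139 = 0.5179…
  H = 60 × 0.5179… = 31.079…° → H = 31.1°
= HSL(31.1°, 56.7%, 48.0%)


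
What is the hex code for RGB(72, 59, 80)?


R = 72 → 48 (hex)
G = 59 → 3B (hex)
B = 80 → 50 (hex)
Hex = #483B50


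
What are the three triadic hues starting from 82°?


Triadic: equally spaced at 120° intervals
H1 = 82°
H2 = (82 + 120) mod 360 = 202°
H3 = (82 + 240) mod 360 = 322°
Triadic = 82°, 202°, 322°


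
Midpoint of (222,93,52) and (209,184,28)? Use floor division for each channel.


Midpoint: each channel = ⌊(C₁+C₂)/2⌋
R: ⌊(222+209)/2⌋ = 215
G: ⌊(93+184)/2⌋ = 138
B: ⌊(52+28)/2⌋ = 40
= RGB(215, 138, 40)


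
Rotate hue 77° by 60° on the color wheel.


New hue = (H + rotation) mod 360
New hue = (77 + 60) mod 360
= 137 mod 360
= 137°


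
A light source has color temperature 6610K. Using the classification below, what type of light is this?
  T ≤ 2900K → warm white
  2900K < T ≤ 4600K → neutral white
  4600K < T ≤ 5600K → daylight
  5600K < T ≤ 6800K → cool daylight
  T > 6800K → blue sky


Temperature: 6610K
5600K < 6610K ≤ 6800K → cool daylight
Classification: cool daylight


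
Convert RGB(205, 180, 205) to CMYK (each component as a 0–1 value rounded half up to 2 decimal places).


R'=205/255≈0.8039, G'=180/255≈0.7059, B'=205/255≈0.8039
K = 1 - max(R',G',B') = 1 - 205/255 = 50/255 = 0.19607… → 0.20
(1-R'-K)/(1-K) simplifies to (max-R)/max with max = 205:
C = (205-205)/205 = 0/205 = 0 → 0.00
M = (205-180)/205 = 25/205 = 0.12195… → 0.12
Y = (205-205)/205 = 0/205 = 0 → 0.00
= CMYK(0.00, 0.12, 0.00, 0.20)


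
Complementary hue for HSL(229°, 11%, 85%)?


Complement = opposite side of color wheel = hue + 180°
H' = (229 + 180) mod 360 = 49°
S and L unchanged.
= HSL(49°, 11%, 85%)


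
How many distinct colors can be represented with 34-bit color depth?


Colors = 2^bits = 2^34
= 17,179,869,184 colors


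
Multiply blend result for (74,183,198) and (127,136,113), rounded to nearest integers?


Multiply: C = A×B/255, rounded to nearest integer
R: 74×127/255 = 9398/255 ≈ 36.855 → 37
G: 183×136/255 = 24888/255 ≈ 97.600 → 98
B: 198×113/255 = 22374/255 ≈ 87.741 → 88
= RGB(37, 98, 88)


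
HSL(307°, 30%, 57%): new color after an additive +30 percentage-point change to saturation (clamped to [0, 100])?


Original S = 30%
Adjustment = +30 percentage points
New S = 30 + (30) = 60
Clamp to [0, 100] → 60
= HSL(307°, 60%, 57%)


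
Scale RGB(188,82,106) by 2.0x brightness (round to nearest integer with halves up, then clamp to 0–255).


Multiply each channel by 2.0, round half up, clamp to [0, 255]
R: 188×2.0 = 376 → clamp → 255
G: 82×2.0 = 164
B: 106×2.0 = 212
= RGB(255, 164, 212)


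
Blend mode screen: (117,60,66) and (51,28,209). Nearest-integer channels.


Screen: C = 255 - (255-A)×(255-B)/255, rounded to nearest integer
R: 255 - (255-117)×(255-51)/255 = 255 - 28152/255 ≈ 255 - 110.400 = 144.600 → 145
G: 255 - (255-60)×(255-28)/255 = 255 - 44265/255 ≈ 255 - 173.588 = 81.412 → 81
B: 255 - (255-66)×(255-209)/255 = 255 - 8694/255 ≈ 255 - 34.094 = 220.906 → 221
= RGB(145, 81, 221)


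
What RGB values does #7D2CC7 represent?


7D → 125 (R)
2C → 44 (G)
C7 → 199 (B)
= RGB(125, 44, 199)


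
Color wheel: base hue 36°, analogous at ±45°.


Base hue: 36°
Left analog: (36 - 45) mod 360 = 351°
Right analog: (36 + 45) mod 360 = 81°
Analogous hues = 351° and 81°


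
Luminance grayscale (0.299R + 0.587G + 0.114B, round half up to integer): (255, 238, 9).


Gray = 0.299×R + 0.587×G + 0.114×B
Gray = 0.299×255 + 0.587×238 + 0.114×9
Gray = 76.245 + 139.706 + 1.026
Gray = 216.977 → round half up → 217
Gray = 217


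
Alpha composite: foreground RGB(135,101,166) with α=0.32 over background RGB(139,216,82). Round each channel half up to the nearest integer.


C = α×F + (1-α)×B, with 1-α = 0.68
R: 0.32×135 + 0.68×139 = 43.20 + 94.52 = 137.72 → 138
G: 0.32×101 + 0.68×216 = 32.32 + 146.88 = 179.20 → 179
B: 0.32×166 + 0.68×82 = 53.12 + 55.76 = 108.88 → 109
= RGB(138, 179, 109)


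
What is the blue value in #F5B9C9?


Color: #F5B9C9
R = F5 = 245
G = B9 = 185
B = C9 = 201
Blue = 201


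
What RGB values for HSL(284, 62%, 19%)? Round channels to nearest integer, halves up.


H=284°, S=0.62, L=0.19
C = (1-|2L-1|)×S = (1-|-0.62|)×0.62 = 0.2356
H' = H/60 = 284/60 ≈ 4.7333; X = C×(1-|H' mod 2 - 1|) ≈ 0.1728
m = L - C/2 = 0.19 - 0.1178 = 0.0722
Sector ⌊H'⌋ = 4 → (R',G',B') = (≈0.1728, 0.0, 0.2356)
RGB = ((R'+m)×255, (G'+m)×255, (B'+m)×255) = (62.4682, 18.411, 78.489)
Round half up → RGB(62, 18, 78)


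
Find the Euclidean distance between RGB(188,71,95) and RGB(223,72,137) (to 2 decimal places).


d = √[(R₁-R₂)² + (G₁-G₂)² + (B₁-B₂)²]
d = √[(188-223)² + (71-72)² + (95-137)²]
d = √[1225 + 1 + 1764]
d = √2990
d ≈ 54.68


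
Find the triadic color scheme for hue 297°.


Triadic: equally spaced at 120° intervals
H1 = 297°
H2 = (297 + 120) mod 360 = 57°
H3 = (297 + 240) mod 360 = 177°
Triadic = 297°, 57°, 177°


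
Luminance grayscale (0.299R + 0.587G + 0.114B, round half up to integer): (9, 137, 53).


Gray = 0.299×R + 0.587×G + 0.114×B
Gray = 0.299×9 + 0.587×137 + 0.114×53
Gray = 2.691 + 80.419 + 6.042
Gray = 89.152 → round half up → 89
Gray = 89


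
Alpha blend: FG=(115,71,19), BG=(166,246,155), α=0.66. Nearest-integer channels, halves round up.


C = α×F + (1-α)×B, with 1-α = 0.34
R: 0.66×115 + 0.34×166 = 75.90 + 56.44 = 132.34 → 132
G: 0.66×71 + 0.34×246 = 46.86 + 83.64 = 130.50 → 131
B: 0.66×19 + 0.34×155 = 12.54 + 52.70 = 65.24 → 65
= RGB(132, 131, 65)


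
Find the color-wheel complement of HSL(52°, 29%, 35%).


Complement = opposite side of color wheel = hue + 180°
H' = (52 + 180) mod 360 = 232°
S and L unchanged.
= HSL(232°, 29%, 35%)


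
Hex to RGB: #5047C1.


50 → 80 (R)
47 → 71 (G)
C1 → 193 (B)
= RGB(80, 71, 193)


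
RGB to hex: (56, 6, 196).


R = 56 → 38 (hex)
G = 6 → 06 (hex)
B = 196 → C4 (hex)
Hex = #3806C4


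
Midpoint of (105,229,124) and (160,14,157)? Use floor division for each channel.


Midpoint: each channel = ⌊(C₁+C₂)/2⌋
R: ⌊(105+160)/2⌋ = 132
G: ⌊(229+14)/2⌋ = 121
B: ⌊(124+157)/2⌋ = 140
= RGB(132, 121, 140)


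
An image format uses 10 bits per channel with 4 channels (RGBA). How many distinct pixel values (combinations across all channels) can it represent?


Total bits = 10 bits/channel × 4 channels = 40 bits
Distinct pixel values = 2^40
= 1,099,511,627,776 pixel values


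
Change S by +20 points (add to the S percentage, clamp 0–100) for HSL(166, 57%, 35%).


Original S = 57%
Adjustment = +20 percentage points
New S = 57 + (20) = 77
Clamp to [0, 100] → 77
= HSL(166°, 77%, 35%)


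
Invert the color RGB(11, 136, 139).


Invert: (255-R, 255-G, 255-B)
R: 255-11 = 244
G: 255-136 = 119
B: 255-139 = 116
= RGB(244, 119, 116)


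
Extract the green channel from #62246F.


Color: #62246F
R = 62 = 98
G = 24 = 36
B = 6F = 111
Green = 36


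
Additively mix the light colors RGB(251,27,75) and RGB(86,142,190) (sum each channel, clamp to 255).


Additive: each channel = min(255, C₁+C₂)
R: 251+86 = 337 → 255
G: 27+142 = 169 → 169
B: 75+190 = 265 → 255
= RGB(255, 169, 255)


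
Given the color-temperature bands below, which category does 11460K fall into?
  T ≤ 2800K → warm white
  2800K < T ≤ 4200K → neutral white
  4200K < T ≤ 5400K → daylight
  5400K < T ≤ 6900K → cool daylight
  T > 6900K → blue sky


Temperature: 11460K
11460K > 6900K → blue sky
Classification: blue sky


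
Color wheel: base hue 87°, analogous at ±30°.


Base hue: 87°
Left analog: (87 - 30) mod 360 = 57°
Right analog: (87 + 30) mod 360 = 117°
Analogous hues = 57° and 117°


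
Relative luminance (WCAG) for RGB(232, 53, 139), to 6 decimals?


Linearize each channel (sRGB transfer function): c = v/255; c_lin = c/12.92 if c ≤ 0.04045, else ((c+0.055)/1.055)^2.4
  R: 232/255 ≈ 0.909804 > 0.04045 → ((0.909804+0.055)/1.055)^2.4 ≈ 0.806952
  G: 53/255 ≈ 0.207843 > 0.04045 → ((0.207843+0.055)/1.055)^2.4 ≈ 0.035601
  B: 139/255 ≈ 0.545098 > 0.04045 → ((0.545098+0.055)/1.055)^2.4 ≈ 0.258183
R_lin = 0.806952, G_lin = 0.035601, B_lin = 0.258183
L = 0.2126×R + 0.7152×G + 0.0722×B
L = 0.2126×0.806952 + 0.7152×0.035601 + 0.0722×0.258183
L ≈ 0.215661


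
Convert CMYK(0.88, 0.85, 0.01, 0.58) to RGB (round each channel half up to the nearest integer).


R = 255 × (1-C) × (1-K) = 255 × 0.12 × 0.42 = 12.852 → 13
G = 255 × (1-M) × (1-K) = 255 × 0.15 × 0.42 = 16.065 → 16
B = 255 × (1-Y) × (1-K) = 255 × 0.99 × 0.42 = 106.029 → 106
= RGB(13, 16, 106)


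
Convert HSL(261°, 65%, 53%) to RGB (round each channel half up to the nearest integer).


H=261°, S=0.65, L=0.53
C = (1-|2L-1|)×S = (1-|0.06|)×0.65 = 0.611
H' = H/60 = 261/60 ≈ 4.3500; X = C×(1-|H' mod 2 - 1|) = 0.21385
m = L - C/2 = 0.53 - 0.3055 = 0.2245
Sector ⌊H'⌋ = 4 → (R',G',B') = (0.21385, 0.0, 0.611)
RGB = ((R'+m)×255, (G'+m)×255, (B'+m)×255) = (111.77925, 57.2475, 213.0525)
Round half up → RGB(112, 57, 213)


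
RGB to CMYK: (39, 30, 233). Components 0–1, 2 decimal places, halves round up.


R'=39/255≈0.1529, G'=30/255≈0.1176, B'=233/255≈0.9137
K = 1 - max(R',G',B') = 1 - 233/255 = 22/255 = 0.08627… → 0.09
(1-R'-K)/(1-K) simplifies to (max-R)/max with max = 233:
C = (233-39)/233 = 194/233 = 0.83261… → 0.83
M = (233-30)/233 = 203/233 = 0.87124… → 0.87
Y = (233-233)/233 = 0/233 = 0 → 0.00
= CMYK(0.83, 0.87, 0.00, 0.09)


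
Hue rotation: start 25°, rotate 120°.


New hue = (H + rotation) mod 360
New hue = (25 + 120) mod 360
= 145 mod 360
= 145°


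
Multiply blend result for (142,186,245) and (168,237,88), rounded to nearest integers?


Multiply: C = A×B/255, rounded to nearest integer
R: 142×168/255 = 23856/255 ≈ 93.553 → 94
G: 186×237/255 = 44082/255 ≈ 172.871 → 173
B: 245×88/255 = 21560/255 ≈ 84.549 → 85
= RGB(94, 173, 85)


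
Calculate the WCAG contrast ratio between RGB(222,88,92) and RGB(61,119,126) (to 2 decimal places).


Linearize each sRGB channel c=v/255: c/12.92 if c ≤ 0.04045 else ((c+0.055)/1.055)^2.4
L = 0.2126×R_lin + 0.7152×G_lin + 0.0722×B_lin
Color 1 (222,88,92):
  R=222: 222/255≈0.8706 > 0.04045 → ((0.8706+0.055)/1.055)^2.4 ≈ 0.73046
  G=88: 88/255≈0.3451 > 0.04045 → ((0.3451+0.055)/1.055)^2.4 ≈ 0.09759
  B=92: 92/255≈0.3608 > 0.04045 → ((0.3608+0.055)/1.055)^2.4 ≈ 0.10702
  L1 = 0.2126×0.73046 + 0.7152×0.09759 + 0.0722×0.10702 ≈ 0.23282
Color 2 (61,119,126):
  R=61: 61/255≈0.2392 > 0.04045 → ((0.2392+0.055)/1.055)^2.4 ≈ 0.04667
  G=119: 119/255≈0.4667 > 0.04045 → ((0.4667+0.055)/1.055)^2.4 ≈ 0.18447
  B=126: 126/255≈0.4941 > 0.04045 → ((0.4941+0.055)/1.055)^2.4 ≈ 0.20864
  L2 = 0.2126×0.04667 + 0.7152×0.18447 + 0.0722×0.20864 ≈ 0.15692
Lighter = 0.23282, Darker = 0.15692
Ratio = (L_lighter + 0.05) / (L_darker + 0.05)
Ratio = (0.23282 + 0.05) / (0.15692 + 0.05) = 0.28282 / 0.20692 ≈ 1.3668
Ratio ≈ 1.37:1


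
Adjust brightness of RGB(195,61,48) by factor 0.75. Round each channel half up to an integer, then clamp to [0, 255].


Multiply each channel by 0.75, round half up, clamp to [0, 255]
R: 195×0.75 = 146.25 → round → 146
G: 61×0.75 = 45.75 → round → 46
B: 48×0.75 = 36
= RGB(146, 46, 36)


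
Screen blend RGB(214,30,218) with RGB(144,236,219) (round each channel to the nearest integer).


Screen: C = 255 - (255-A)×(255-B)/255, rounded to nearest integer
R: 255 - (255-214)×(255-144)/255 = 255 - 4551/255 ≈ 255 - 17.847 = 237.153 → 237
G: 255 - (255-30)×(255-236)/255 = 255 - 4275/255 ≈ 255 - 16.765 = 238.235 → 238
B: 255 - (255-218)×(255-219)/255 = 255 - 1332/255 ≈ 255 - 5.224 = 249.776 → 250
= RGB(237, 238, 250)


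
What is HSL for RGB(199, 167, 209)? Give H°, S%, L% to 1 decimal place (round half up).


Normalize: R'=199/255≈0.7804, G'=167/255≈0.6549, B'=209/255≈0.8196
Max=209/255, Min=167/255, Δ=Max-Min=42/255
L = (Max+Min)/2 = (209+167)/510 = 376/510 = 0.73725… → L = 73.7%
L > 0.5 → S = Δ/(2-Max-Min) = 42/(510-209-167) = 42/134 = 0.31343… → S = 31.3%
(the 1/255 factors cancel in S and H, so raw channel differences can be used)
Max is B' → H = 60 × ((R-G)/Δ + 4) = 60 × ((199-167)/42 + 4)
  32/42 + 4 = 0.7619… + 4 = 4.7619…
  H = 60 × 4.7619… = 285.714…° → H = 285.7°
= HSL(285.7°, 31.3%, 73.7%)


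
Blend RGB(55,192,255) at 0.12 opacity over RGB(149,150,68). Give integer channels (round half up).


C = α×F + (1-α)×B, with 1-α = 0.88
R: 0.12×55 + 0.88×149 = 6.60 + 131.12 = 137.72 → 138
G: 0.12×192 + 0.88×150 = 23.04 + 132.00 = 155.04 → 155
B: 0.12×255 + 0.88×68 = 30.60 + 59.84 = 90.44 → 90
= RGB(138, 155, 90)


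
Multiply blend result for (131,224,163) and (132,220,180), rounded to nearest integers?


Multiply: C = A×B/255, rounded to nearest integer
R: 131×132/255 = 17292/255 ≈ 67.812 → 68
G: 224×220/255 = 49280/255 ≈ 193.255 → 193
B: 163×180/255 = 29340/255 ≈ 115.059 → 115
= RGB(68, 193, 115)


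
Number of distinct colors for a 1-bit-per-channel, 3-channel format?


Total bits = 1 bits/channel × 3 channels = 3 bits
Distinct colors = 2^3
= 8 colors


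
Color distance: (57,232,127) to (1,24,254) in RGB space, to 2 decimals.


d = √[(R₁-R₂)² + (G₁-G₂)² + (B₁-B₂)²]
d = √[(57-1)² + (232-24)² + (127-254)²]
d = √[3136 + 43264 + 16129]
d = √62529
d ≈ 250.06


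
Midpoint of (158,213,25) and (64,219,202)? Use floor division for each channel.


Midpoint: each channel = ⌊(C₁+C₂)/2⌋
R: ⌊(158+64)/2⌋ = 111
G: ⌊(213+219)/2⌋ = 216
B: ⌊(25+202)/2⌋ = 113
= RGB(111, 216, 113)
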